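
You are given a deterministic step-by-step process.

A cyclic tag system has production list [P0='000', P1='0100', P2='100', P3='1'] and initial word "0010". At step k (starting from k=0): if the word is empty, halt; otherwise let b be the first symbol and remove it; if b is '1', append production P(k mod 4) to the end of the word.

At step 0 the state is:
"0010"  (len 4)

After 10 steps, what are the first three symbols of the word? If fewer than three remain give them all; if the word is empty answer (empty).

[0] "0010"  (len 4)
[1] "010"  (len 3)
[2] "10"  (len 2)
[3] "0100"  (len 4)
[4] "100"  (len 3)
[5] "00000"  (len 5)
[6] "0000"  (len 4)
[7] "000"  (len 3)
[8] "00"  (len 2)
[9] "0"  (len 1)
[10] (halted — word empty)

(empty)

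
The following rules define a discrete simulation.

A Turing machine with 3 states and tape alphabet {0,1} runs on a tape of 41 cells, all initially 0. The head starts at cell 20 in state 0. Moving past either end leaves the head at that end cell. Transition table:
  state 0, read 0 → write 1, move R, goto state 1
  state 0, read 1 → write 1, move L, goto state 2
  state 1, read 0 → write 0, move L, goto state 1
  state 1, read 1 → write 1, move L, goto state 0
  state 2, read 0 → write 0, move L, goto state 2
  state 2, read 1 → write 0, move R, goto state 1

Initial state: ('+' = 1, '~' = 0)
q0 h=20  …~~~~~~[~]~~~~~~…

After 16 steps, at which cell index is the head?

gen 0: q0 h=20  …~~~~~~[~]~~~~~~…
gen 1: q1 h=21  …~~~~~+[~]~~~~~~…
gen 2: q1 h=20  …~~~~~~[+]~~~~~~…
gen 3: q0 h=19  …~~~~~~[~]+~~~~~…
gen 4: q1 h=20  …~~~~~+[+]~~~~~~…
gen 5: q0 h=19  …~~~~~~[+]+~~~~~…
gen 6: q2 h=18  …~~~~~~[~]++~~~~…
gen 7: q2 h=17  …~~~~~~[~]~++~~~…
gen 8: q2 h=16  …~~~~~~[~]~~++~~…
gen 9: q2 h=15  …~~~~~~[~]~~~++~…
gen 10: q2 h=14  …~~~~~~[~]~~~~++…
gen 11: q2 h=13  …~~~~~~[~]~~~~~+…
gen 12: q2 h=12  …~~~~~~[~]~~~~~~…
gen 13: q2 h=11  …~~~~~~[~]~~~~~~…
gen 14: q2 h=10  …~~~~~~[~]~~~~~~…
gen 15: q2 h= 9  …~~~~~~[~]~~~~~~…
gen 16: q2 h= 8  …~~~~~~[~]~~~~~~…

8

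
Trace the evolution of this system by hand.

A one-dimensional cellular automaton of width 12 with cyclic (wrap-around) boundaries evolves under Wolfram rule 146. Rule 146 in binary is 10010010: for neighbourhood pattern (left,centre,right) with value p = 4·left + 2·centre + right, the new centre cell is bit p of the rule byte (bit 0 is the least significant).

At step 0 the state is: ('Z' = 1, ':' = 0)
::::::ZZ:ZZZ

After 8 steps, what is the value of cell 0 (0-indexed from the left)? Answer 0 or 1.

k=0  ::::::ZZ:ZZZ
k=1  Z::::Z::::Z:
k=2  :Z::Z:Z::Z::
k=3  Z:ZZ:::ZZ:Z:
k=4  ::::Z:Z:::::
k=5  :::Z:::Z::::
k=6  ::Z:Z:Z:Z:::
k=7  :Z:::::::Z::
k=8  Z:Z:::::Z:Z:

1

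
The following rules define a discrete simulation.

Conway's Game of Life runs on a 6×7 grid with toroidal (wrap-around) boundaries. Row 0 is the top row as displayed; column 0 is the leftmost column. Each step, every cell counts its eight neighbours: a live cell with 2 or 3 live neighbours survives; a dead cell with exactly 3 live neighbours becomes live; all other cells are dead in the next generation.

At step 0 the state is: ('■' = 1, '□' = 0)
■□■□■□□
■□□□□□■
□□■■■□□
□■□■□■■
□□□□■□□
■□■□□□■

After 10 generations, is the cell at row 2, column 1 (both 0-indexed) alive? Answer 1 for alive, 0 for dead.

gen 0: ■□■□■□□
■□□□□□■
□□■■■□□
□■□■□■■
□□□□■□□
■□■□□□■
gen 1: □□□■□■□
■□■□■■■
□■■■■□□
□□□□□■□
□■■■■□□
■□□□□■■
gen 2: □■□■□□□
■□□□□□■
■■■□□□□
□□□□□■□
■■■■■□□
■■□□□■■
gen 3: □■■□□■□
□□□□□□■
■■□□□□□
□□□□■□■
□□■■■□□
□□□□□■■
gen 4: ■□□□□■□
□□■□□□■
■□□□□■■
■■■□■■□
□□□■■□■
□■□□□■■
gen 5: ■■□□□■□
□■□□□□□
□□■■■□□
□■■□□□□
□□□■□□□
□□□□□□□
gen 6: ■■□□□□□
■■□■■□□
□□□■□□□
□■□□■□□
□□■□□□□
□□□□□□□
gen 7: ■■■□□□□
■■□■■□□
■■□■□□□
□□■■□□□
□□□□□□□
□■□□□□□
gen 8: □□□■□□□
□□□■■□■
■□□□□□□
□■■■□□□
□□■□□□□
■■■□□□□
gen 9: ■■□■■□□
□□□■■□□
■■□□■□□
□■■■□□□
■□□□□□□
□■■■□□□
gen 10: ■■□□□□□
□□□□□■□
■■□□■□□
□□■■□□□
■□□□□□□
□□□■■□□

1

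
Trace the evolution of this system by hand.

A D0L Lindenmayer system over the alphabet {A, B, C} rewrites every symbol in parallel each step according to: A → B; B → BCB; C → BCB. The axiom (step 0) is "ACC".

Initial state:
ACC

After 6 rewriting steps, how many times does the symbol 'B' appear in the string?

step 0: ACC
step 1: BBCBBCB
step 2: BCBBCBBCBBCBBCBBCBBCB
step 3: BCBBCBBCBBCBBCBBCBBCBBCBBCBBCBBCBBCBBCBBCBBCBBCBBCBBCBBCBBCBBCB
step 4: BCBBCBBCBBCBBCBBCBBCBBCBBCBBCBBCBBCBBCBBCBBCBBCBBCBBCBBCBB…BBCBBCBBCBBCBBCBBCBBCBBCBBCBBCBBCBBCBBCBBCBBCBBCBBCBBCBBCB  (len 189)
step 5: BCBBCBBCBBCBBCBBCBBCBBCBBCBBCBBCBBCBBCBBCBBCBBCBBCBBCBBCBB…BBCBBCBBCBBCBBCBBCBBCBBCBBCBBCBBCBBCBBCBBCBBCBBCBBCBBCBBCB  (len 567)
step 6: BCBBCBBCBBCBBCBBCBBCBBCBBCBBCBBCBBCBBCBBCBBCBBCBBCBBCBBCBB…BBCBBCBBCBBCBBCBBCBBCBBCBBCBBCBBCBBCBBCBBCBBCBBCBBCBBCBBCB  (len 1701)

1134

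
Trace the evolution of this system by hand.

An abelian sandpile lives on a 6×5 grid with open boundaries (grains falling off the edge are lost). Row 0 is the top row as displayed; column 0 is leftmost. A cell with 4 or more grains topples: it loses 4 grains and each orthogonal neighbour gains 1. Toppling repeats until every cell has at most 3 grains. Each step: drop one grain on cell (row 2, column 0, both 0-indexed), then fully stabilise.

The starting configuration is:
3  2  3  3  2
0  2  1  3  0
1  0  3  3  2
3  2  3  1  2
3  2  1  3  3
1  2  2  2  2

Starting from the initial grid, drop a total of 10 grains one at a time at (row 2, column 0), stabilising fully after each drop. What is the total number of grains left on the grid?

65

t=0: 3  2  3  3  2
0  2  1  3  0
1  0  3  3  2
3  2  3  1  2
3  2  1  3  3
1  2  2  2  2
t=1: 3  2  3  3  2
0  2  1  3  0
2  0  3  3  2
3  2  3  1  2
3  2  1  3  3
1  2  2  2  2
t=2: 3  2  3  3  2
0  2  1  3  0
3  0  3  3  2
3  2  3  1  2
3  2  1  3  3
1  2  2  2  2
t=3: 3  2  3  3  2
1  2  1  3  0
1  1  3  3  2
1  3  3  1  2
0  3  1  3  3
2  2  2  2  2
t=4: 3  2  3  3  2
1  2  1  3  0
2  1  3  3  2
1  3  3  1  2
0  3  1  3  3
2  2  2  2  2
t=5: 3  2  3  3  2
1  2  1  3  0
3  1  3  3  2
1  3  3  1  2
0  3  1  3  3
2  2  2  2  2
t=6: 3  2  3  3  2
2  2  1  3  0
0  2  3  3  2
2  3  3  1  2
0  3  1  3  3
2  2  2  2  2
t=7: 3  2  3  3  2
2  2  1  3  0
1  2  3  3  2
2  3  3  1  2
0  3  1  3  3
2  2  2  2  2
t=8: 3  2  3  3  2
2  2  1  3  0
2  2  3  3  2
2  3  3  1  2
0  3  1  3  3
2  2  2  2  2
t=9: 3  2  3  3  2
2  2  1  3  0
3  2  3  3  2
2  3  3  1  2
0  3  1  3  3
2  2  2  2  2
t=10: 3  2  3  3  2
3  2  1  3  0
0  3  3  3  2
3  3  3  1  2
0  3  1  3  3
2  2  2  2  2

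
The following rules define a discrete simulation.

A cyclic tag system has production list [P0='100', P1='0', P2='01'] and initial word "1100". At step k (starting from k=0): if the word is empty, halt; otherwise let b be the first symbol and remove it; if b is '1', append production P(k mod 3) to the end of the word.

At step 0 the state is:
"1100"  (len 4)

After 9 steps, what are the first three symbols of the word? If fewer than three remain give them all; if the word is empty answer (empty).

(empty)

step 0: "1100"  (len 4)
step 1: "100100"  (len 6)
step 2: "001000"  (len 6)
step 3: "01000"  (len 5)
step 4: "1000"  (len 4)
step 5: "0000"  (len 4)
step 6: "000"  (len 3)
step 7: "00"  (len 2)
step 8: "0"  (len 1)
step 9: (halted — word empty)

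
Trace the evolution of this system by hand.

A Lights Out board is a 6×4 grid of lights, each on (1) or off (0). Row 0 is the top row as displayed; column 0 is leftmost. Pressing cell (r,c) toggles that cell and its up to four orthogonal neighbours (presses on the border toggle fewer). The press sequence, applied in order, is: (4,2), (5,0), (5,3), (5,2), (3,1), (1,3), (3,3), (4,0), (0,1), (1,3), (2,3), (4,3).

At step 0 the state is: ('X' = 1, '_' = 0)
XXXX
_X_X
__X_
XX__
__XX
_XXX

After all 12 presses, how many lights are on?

gen 0: XXXX
_X_X
__X_
XX__
__XX
_XXX
gen 1: XXXX
_X_X
__X_
XXX_
_X__
_X_X
gen 2: XXXX
_X_X
__X_
XXX_
XX__
X__X
gen 3: XXXX
_X_X
__X_
XXX_
XX_X
X_X_
gen 4: XXXX
_X_X
__X_
XXX_
XXXX
XX_X
gen 5: XXXX
_X_X
_XX_
____
X_XX
XX_X
gen 6: XXX_
_XX_
_XXX
____
X_XX
XX_X
gen 7: XXX_
_XX_
_XX_
__XX
X_X_
XX_X
gen 8: XXX_
_XX_
_XX_
X_XX
_XX_
_X_X
gen 9: ____
__X_
_XX_
X_XX
_XX_
_X_X
gen 10: ___X
___X
_XXX
X_XX
_XX_
_X_X
gen 11: ___X
____
_X__
X_X_
_XX_
_X_X
gen 12: ___X
____
_X__
X_XX
_X_X
_X__

8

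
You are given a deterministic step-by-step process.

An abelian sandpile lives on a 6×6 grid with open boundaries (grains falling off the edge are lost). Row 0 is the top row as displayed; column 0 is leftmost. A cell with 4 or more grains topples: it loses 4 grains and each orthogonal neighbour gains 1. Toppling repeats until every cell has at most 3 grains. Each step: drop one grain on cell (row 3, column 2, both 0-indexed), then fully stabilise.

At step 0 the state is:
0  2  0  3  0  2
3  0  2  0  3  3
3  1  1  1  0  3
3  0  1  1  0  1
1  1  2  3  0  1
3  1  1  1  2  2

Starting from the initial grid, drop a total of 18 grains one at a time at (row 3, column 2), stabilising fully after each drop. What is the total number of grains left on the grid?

66

gen 0: 0  2  0  3  0  2
3  0  2  0  3  3
3  1  1  1  0  3
3  0  1  1  0  1
1  1  2  3  0  1
3  1  1  1  2  2
gen 1: 0  2  0  3  0  2
3  0  2  0  3  3
3  1  1  1  0  3
3  0  2  1  0  1
1  1  2  3  0  1
3  1  1  1  2  2
gen 2: 0  2  0  3  0  2
3  0  2  0  3  3
3  1  1  1  0  3
3  0  3  1  0  1
1  1  2  3  0  1
3  1  1  1  2  2
gen 3: 0  2  0  3  0  2
3  0  2  0  3  3
3  1  2  1  0  3
3  1  0  2  0  1
1  1  3  3  0  1
3  1  1  1  2  2
gen 4: 0  2  0  3  0  2
3  0  2  0  3  3
3  1  2  1  0  3
3  1  1  2  0  1
1  1  3  3  0  1
3  1  1  1  2  2
gen 5: 0  2  0  3  0  2
3  0  2  0  3  3
3  1  2  1  0  3
3  1  2  2  0  1
1  1  3  3  0  1
3  1  1  1  2  2
gen 6: 0  2  0  3  0  2
3  0  2  0  3  3
3  1  2  1  0  3
3  1  3  2  0  1
1  1  3  3  0  1
3  1  1  1  2  2
gen 7: 0  2  0  3  0  2
3  0  2  0  3  3
3  1  3  2  0  3
3  2  2  0  1  1
1  2  1  1  1  1
3  1  2  2  2  2
gen 8: 0  2  0  3  0  2
3  0  2  0  3  3
3  1  3  2  0  3
3  2  3  0  1  1
1  2  1  1  1  1
3  1  2  2  2  2
gen 9: 0  2  0  3  0  2
3  0  3  0  3  3
3  2  0  3  0  3
3  3  1  1  1  1
1  2  2  1  1  1
3  1  2  2  2  2
gen 10: 0  2  0  3  0  2
3  0  3  0  3  3
3  2  0  3  0  3
3  3  2  1  1  1
1  2  2  1  1  1
3  1  2  2  2  2
gen 11: 0  2  0  3  0  2
3  0  3  0  3  3
3  2  0  3  0  3
3  3  3  1  1  1
1  2  2  1  1  1
3  1  2  2  2  2
gen 12: 1  2  0  3  0  2
0  2  3  0  3  3
2  0  2  3  0  3
1  2  1  2  1  1
2  3  3  1  1  1
3  1  2  2  2  2
gen 13: 1  2  0  3  0  2
0  2  3  0  3  3
2  0  2  3  0  3
1  2  2  2  1  1
2  3  3  1  1  1
3  1  2  2  2  2
gen 14: 1  2  0  3  0  2
0  2  3  0  3  3
2  0  2  3  0  3
1  2  3  2  1  1
2  3  3  1  1  1
3  1  2  2  2  2
gen 15: 1  2  0  3  0  2
0  2  3  0  3  3
2  1  3  3  0  3
2  0  2  3  1  1
3  1  1  2  1  1
3  2  3  2  2  2
gen 16: 1  2  0  3  0  2
0  2  3  0  3  3
2  1  3  3  0  3
2  0  3  3  1  1
3  1  1  2  1  1
3  2  3  2  2  2
gen 17: 1  2  1  3  0  2
0  3  0  2  3  3
2  2  2  1  1  3
2  1  2  1  2  1
3  1  2  3  1  1
3  2  3  2  2  2
gen 18: 1  2  1  3  0  2
0  3  0  2  3  3
2  2  2  1  1  3
2  1  3  1  2  1
3  1  2  3  1  1
3  2  3  2  2  2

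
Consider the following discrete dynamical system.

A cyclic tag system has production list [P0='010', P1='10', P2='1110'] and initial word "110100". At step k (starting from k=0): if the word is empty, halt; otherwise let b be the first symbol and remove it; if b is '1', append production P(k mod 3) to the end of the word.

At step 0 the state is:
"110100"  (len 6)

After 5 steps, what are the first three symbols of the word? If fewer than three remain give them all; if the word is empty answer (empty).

001

gen 0: "110100"  (len 6)
gen 1: "10100010"  (len 8)
gen 2: "010001010"  (len 9)
gen 3: "10001010"  (len 8)
gen 4: "0001010010"  (len 10)
gen 5: "001010010"  (len 9)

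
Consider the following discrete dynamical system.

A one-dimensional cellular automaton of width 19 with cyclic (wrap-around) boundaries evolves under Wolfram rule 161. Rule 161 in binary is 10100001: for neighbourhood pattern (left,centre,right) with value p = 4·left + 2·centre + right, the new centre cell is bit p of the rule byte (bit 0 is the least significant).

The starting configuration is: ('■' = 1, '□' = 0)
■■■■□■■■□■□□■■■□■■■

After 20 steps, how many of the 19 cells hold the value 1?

[0] ■■■■□■■■□■□□■■■□■■■
[1] ■■■□■□■□■□□□□■□■□■■
[2] ■■□■□■□■□□■■□□■□■□■
[3] ■□■□■□■□□□□□□□□■□■□
[4] □■□■□■□□■■■■■■□□■□■
[5] ■□■□■□□□□■■■■□□□□■□
[6] □■□■□□■■□□■■□□■■□□■
[7] ■□■□□□□□□□□□□□□□□□□
[8] □■□□■■■■■■■■■■■■■■□
[9] □□□□□■■■■■■■■■■■■□□
[10] ■■■■□□■■■■■■■■■■□□■
[11] ■■■□□□□■■■■■■■■□□□□
[12] □■□□■■□□■■■■■■□□■■□
[13] □□□□□□□□□■■■■□□□□□□
[14] ■■■■■■■■□□■■□□■■■■■
[15] ■■■■■■■□□□□□□□□■■■■
[16] ■■■■■■□□■■■■■■□□■■■
[17] ■■■■■□□□□■■■■□□□□■■
[18] ■■■■□□■■□□■■□□■■□□■
[19] ■■■□□□□□□□□□□□□□□□□
[20] □■□□■■■■■■■■■■■■■■□

15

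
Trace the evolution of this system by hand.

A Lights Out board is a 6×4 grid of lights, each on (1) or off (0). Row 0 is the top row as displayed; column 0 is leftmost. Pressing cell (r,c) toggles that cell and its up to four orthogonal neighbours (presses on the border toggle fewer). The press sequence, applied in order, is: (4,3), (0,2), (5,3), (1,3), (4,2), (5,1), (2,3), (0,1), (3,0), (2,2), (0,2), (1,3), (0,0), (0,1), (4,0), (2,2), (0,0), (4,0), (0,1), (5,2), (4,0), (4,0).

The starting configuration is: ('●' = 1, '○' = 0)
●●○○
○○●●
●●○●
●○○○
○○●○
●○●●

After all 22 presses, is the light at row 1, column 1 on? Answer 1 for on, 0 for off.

1

[0] ●●○○
○○●●
●●○●
●○○○
○○●○
●○●●
[1] ●●○○
○○●●
●●○●
●○○●
○○○●
●○●○
[2] ●○●●
○○○●
●●○●
●○○●
○○○●
●○●○
[3] ●○●●
○○○●
●●○●
●○○●
○○○○
●○○●
[4] ●○●○
○○●○
●●○○
●○○●
○○○○
●○○●
[5] ●○●○
○○●○
●●○○
●○●●
○●●●
●○●●
[6] ●○●○
○○●○
●●○○
●○●●
○○●●
○●○●
[7] ●○●○
○○●●
●●●●
●○●○
○○●●
○●○●
[8] ○●○○
○●●●
●●●●
●○●○
○○●●
○●○●
[9] ○●○○
○●●●
○●●●
○●●○
●○●●
○●○●
[10] ○●○○
○●○●
○○○○
○●○○
●○●●
○●○●
[11] ○○●●
○●●●
○○○○
○●○○
●○●●
○●○●
[12] ○○●○
○●○○
○○○●
○●○○
●○●●
○●○●
[13] ●●●○
●●○○
○○○●
○●○○
●○●●
○●○●
[14] ○○○○
●○○○
○○○●
○●○○
●○●●
○●○●
[15] ○○○○
●○○○
○○○●
●●○○
○●●●
●●○●
[16] ○○○○
●○●○
○●●○
●●●○
○●●●
●●○●
[17] ●●○○
○○●○
○●●○
●●●○
○●●●
●●○●
[18] ●●○○
○○●○
○●●○
○●●○
●○●●
○●○●
[19] ○○●○
○●●○
○●●○
○●●○
●○●●
○●○●
[20] ○○●○
○●●○
○●●○
○●●○
●○○●
○○●○
[21] ○○●○
○●●○
○●●○
●●●○
○●○●
●○●○
[22] ○○●○
○●●○
○●●○
○●●○
●○○●
○○●○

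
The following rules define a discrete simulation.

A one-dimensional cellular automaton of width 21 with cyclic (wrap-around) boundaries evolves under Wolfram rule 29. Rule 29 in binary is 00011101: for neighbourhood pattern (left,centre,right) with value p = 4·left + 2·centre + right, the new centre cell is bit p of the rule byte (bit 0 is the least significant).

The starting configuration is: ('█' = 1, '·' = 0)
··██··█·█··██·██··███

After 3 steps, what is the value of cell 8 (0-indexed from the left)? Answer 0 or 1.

step 0: ··██··█·█··██·██··███
step 1: █·█·█·█·██·█··█·█·█··
step 2: █·█·█·█·█··██·█·█·██·
step 3: █·█·█·█·██·█··█·█·█··

1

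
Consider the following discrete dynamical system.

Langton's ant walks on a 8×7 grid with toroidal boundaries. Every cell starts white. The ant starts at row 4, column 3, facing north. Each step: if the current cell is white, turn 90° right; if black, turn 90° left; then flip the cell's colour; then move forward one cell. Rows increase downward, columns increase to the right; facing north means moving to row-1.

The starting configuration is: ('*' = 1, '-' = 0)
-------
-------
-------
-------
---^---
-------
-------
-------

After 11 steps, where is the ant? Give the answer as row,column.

gen 0: -------
-------
-------
-------
---^---
-------
-------
-------
gen 1: -------
-------
-------
-------
---*>--
-------
-------
-------
gen 2: -------
-------
-------
-------
---**--
----v--
-------
-------
gen 3: -------
-------
-------
-------
---**--
---<*--
-------
-------
gen 4: -------
-------
-------
-------
---^*--
---**--
-------
-------
gen 5: -------
-------
-------
-------
--<-*--
---**--
-------
-------
gen 6: -------
-------
-------
--^----
--*-*--
---**--
-------
-------
gen 7: -------
-------
-------
--*>---
--*-*--
---**--
-------
-------
gen 8: -------
-------
-------
--**---
--*v*--
---**--
-------
-------
gen 9: -------
-------
-------
--**---
--<**--
---**--
-------
-------
gen 10: -------
-------
-------
--**---
---**--
--v**--
-------
-------
gen 11: -------
-------
-------
--**---
---**--
-<***--
-------
-------

5,1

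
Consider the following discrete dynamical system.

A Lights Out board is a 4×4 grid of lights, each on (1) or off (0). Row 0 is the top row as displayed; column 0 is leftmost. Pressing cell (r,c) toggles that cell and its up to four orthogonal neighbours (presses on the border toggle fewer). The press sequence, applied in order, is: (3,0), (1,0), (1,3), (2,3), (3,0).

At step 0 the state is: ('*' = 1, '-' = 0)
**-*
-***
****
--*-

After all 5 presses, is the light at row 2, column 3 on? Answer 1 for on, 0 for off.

1

0) **-*
-***
****
--*-
1) **-*
-***
-***
***-
2) -*-*
*-**
****
***-
3) -*--
*---
***-
***-
4) -*--
*--*
**-*
****
5) -*--
*--*
-*-*
--**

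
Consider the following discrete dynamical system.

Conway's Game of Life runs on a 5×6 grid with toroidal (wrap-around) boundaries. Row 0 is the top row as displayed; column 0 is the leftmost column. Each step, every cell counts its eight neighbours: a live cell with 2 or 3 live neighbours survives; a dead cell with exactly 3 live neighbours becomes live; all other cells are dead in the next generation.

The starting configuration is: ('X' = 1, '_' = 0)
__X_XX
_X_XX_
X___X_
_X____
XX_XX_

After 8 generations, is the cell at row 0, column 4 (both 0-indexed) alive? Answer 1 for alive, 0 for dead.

1

gen 0: __X_XX
_X_XX_
X___X_
_X____
XX_XX_
gen 1: ______
XXX___
XXXXXX
_XXXX_
XX_XX_
gen 2: ___X_X
____X_
______
______
XX__XX
gen 3: ___X__
____X_
______
X____X
X___XX
gen 4: ___X__
______
_____X
X___X_
X___X_
gen 5: ______
______
_____X
X___X_
___XX_
gen 6: ______
______
_____X
___XX_
___XXX
gen 7: ____X_
______
____X_
___X__
___X_X
gen 8: ____X_
______
______
___X__
___X__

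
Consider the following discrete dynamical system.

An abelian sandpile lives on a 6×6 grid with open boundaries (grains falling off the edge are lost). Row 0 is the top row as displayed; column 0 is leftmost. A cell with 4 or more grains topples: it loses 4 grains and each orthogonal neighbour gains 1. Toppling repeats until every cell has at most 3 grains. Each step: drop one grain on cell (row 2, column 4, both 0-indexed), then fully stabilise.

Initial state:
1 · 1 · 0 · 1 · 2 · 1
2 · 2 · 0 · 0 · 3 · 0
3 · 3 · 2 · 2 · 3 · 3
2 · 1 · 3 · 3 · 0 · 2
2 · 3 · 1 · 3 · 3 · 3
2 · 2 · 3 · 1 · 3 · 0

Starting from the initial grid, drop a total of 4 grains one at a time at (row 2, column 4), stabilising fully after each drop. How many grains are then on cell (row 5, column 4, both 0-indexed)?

0

[0] 1 · 1 · 0 · 1 · 2 · 1
2 · 2 · 0 · 0 · 3 · 0
3 · 3 · 2 · 2 · 3 · 3
2 · 1 · 3 · 3 · 0 · 2
2 · 3 · 1 · 3 · 3 · 3
2 · 2 · 3 · 1 · 3 · 0
[1] 1 · 1 · 0 · 1 · 3 · 1
2 · 2 · 0 · 1 · 0 · 2
3 · 3 · 2 · 3 · 2 · 0
2 · 1 · 3 · 3 · 1 · 3
2 · 3 · 1 · 3 · 3 · 3
2 · 2 · 3 · 1 · 3 · 0
[2] 1 · 1 · 0 · 1 · 3 · 1
2 · 2 · 0 · 1 · 0 · 2
3 · 3 · 2 · 3 · 3 · 0
2 · 1 · 3 · 3 · 1 · 3
2 · 3 · 1 · 3 · 3 · 3
2 · 2 · 3 · 1 · 3 · 0
[3] 1 · 1 · 0 · 1 · 3 · 1
3 · 3 · 1 · 2 · 1 · 2
0 · 1 · 1 · 2 · 2 · 2
3 · 3 · 1 · 3 · 1 · 1
2 · 3 · 3 · 1 · 3 · 1
2 · 2 · 3 · 3 · 0 · 2
[4] 1 · 1 · 0 · 1 · 3 · 1
3 · 3 · 1 · 2 · 1 · 2
0 · 1 · 1 · 2 · 3 · 2
3 · 3 · 1 · 3 · 1 · 1
2 · 3 · 3 · 1 · 3 · 1
2 · 2 · 3 · 3 · 0 · 2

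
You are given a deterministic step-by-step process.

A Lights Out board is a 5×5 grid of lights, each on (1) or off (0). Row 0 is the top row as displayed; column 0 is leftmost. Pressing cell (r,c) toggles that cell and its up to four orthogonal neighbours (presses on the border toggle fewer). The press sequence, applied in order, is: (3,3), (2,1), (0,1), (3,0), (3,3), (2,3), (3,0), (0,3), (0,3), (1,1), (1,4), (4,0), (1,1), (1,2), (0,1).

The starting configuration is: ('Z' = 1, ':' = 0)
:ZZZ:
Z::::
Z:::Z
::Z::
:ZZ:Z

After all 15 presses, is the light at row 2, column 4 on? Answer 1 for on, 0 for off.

k=0  :ZZZ:
Z::::
Z:::Z
::Z::
:ZZ:Z
k=1  :ZZZ:
Z::::
Z::ZZ
:::ZZ
:ZZZZ
k=2  :ZZZ:
ZZ:::
:ZZZZ
:Z:ZZ
:ZZZZ
k=3  Z::Z:
Z::::
:ZZZZ
:Z:ZZ
:ZZZZ
k=4  Z::Z:
Z::::
ZZZZZ
Z::ZZ
ZZZZZ
k=5  Z::Z:
Z::::
ZZZ:Z
Z:Z::
ZZZ:Z
k=6  Z::Z:
Z::Z:
ZZ:Z:
Z:ZZ:
ZZZ:Z
k=7  Z::Z:
Z::Z:
:Z:Z:
:ZZZ:
:ZZ:Z
k=8  Z:Z:Z
Z::::
:Z:Z:
:ZZZ:
:ZZ:Z
k=9  Z::Z:
Z::Z:
:Z:Z:
:ZZZ:
:ZZ:Z
k=10  ZZ:Z:
:ZZZ:
:::Z:
:ZZZ:
:ZZ:Z
k=11  ZZ:ZZ
:ZZ:Z
:::ZZ
:ZZZ:
:ZZ:Z
k=12  ZZ:ZZ
:ZZ:Z
:::ZZ
ZZZZ:
Z:Z:Z
k=13  Z::ZZ
Z:::Z
:Z:ZZ
ZZZZ:
Z:Z:Z
k=14  Z:ZZZ
ZZZZZ
:ZZZZ
ZZZZ:
Z:Z:Z
k=15  :Z:ZZ
Z:ZZZ
:ZZZZ
ZZZZ:
Z:Z:Z

1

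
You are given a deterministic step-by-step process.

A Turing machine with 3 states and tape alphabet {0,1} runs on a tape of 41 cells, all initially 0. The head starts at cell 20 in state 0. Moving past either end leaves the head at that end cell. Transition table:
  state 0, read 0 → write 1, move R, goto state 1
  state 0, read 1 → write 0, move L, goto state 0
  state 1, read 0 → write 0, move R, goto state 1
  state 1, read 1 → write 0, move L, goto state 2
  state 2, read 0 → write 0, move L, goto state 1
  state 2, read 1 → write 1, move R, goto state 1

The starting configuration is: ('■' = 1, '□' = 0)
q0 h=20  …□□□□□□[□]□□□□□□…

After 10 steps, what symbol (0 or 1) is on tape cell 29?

t=0: q0 h=20  …□□□□□□[□]□□□□□□…
t=1: q1 h=21  …□□□□□■[□]□□□□□□…
t=2: q1 h=22  …□□□□■□[□]□□□□□□…
t=3: q1 h=23  …□□□■□□[□]□□□□□□…
t=4: q1 h=24  …□□■□□□[□]□□□□□□…
t=5: q1 h=25  …□■□□□□[□]□□□□□□…
t=6: q1 h=26  …■□□□□□[□]□□□□□□…
t=7: q1 h=27  …□□□□□□[□]□□□□□□…
t=8: q1 h=28  …□□□□□□[□]□□□□□□…
t=9: q1 h=29  …□□□□□□[□]□□□□□□…
t=10: q1 h=30  …□□□□□□[□]□□□□□□…

0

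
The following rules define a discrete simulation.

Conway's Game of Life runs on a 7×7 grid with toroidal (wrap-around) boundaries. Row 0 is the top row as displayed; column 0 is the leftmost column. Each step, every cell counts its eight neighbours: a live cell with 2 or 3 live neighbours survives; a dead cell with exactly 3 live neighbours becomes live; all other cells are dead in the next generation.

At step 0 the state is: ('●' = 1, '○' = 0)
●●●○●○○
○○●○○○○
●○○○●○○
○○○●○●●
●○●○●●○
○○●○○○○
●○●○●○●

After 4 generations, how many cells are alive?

[0] ●●●○●○○
○○●○○○○
●○○○●○○
○○○●○●●
●○●○●●○
○○●○○○○
●○●○●○●
[1] ●○●○○●●
●○●○○○○
○○○●●●●
●●○●○○○
○●●○●●○
●○●○●○○
●○●○○●●
[2] ○○●●○●○
●○●○○○○
○○○●●●●
●●○○○○○
○○○○●●●
●○●○●○○
○○●○●○○
[3] ○○●○●○○
○●●○○○○
○○●●●●●
●○○●○○○
○○○●●●●
○●○○●○●
○○●○●●○
[4] ○○●○●●○
○●○○○○○
●○○○●●●
●○○○○○○
○○●●○○●
●○●○○○●
○●●○●○○

18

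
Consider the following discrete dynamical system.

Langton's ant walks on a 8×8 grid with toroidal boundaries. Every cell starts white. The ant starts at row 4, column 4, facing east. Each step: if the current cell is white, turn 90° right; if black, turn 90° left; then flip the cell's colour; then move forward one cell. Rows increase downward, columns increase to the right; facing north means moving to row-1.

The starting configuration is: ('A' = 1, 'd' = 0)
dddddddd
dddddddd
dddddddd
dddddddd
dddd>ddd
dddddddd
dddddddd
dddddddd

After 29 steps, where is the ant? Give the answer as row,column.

k=0  dddddddd
dddddddd
dddddddd
dddddddd
dddd>ddd
dddddddd
dddddddd
dddddddd
k=1  dddddddd
dddddddd
dddddddd
dddddddd
ddddAddd
ddddvddd
dddddddd
dddddddd
k=2  dddddddd
dddddddd
dddddddd
dddddddd
ddddAddd
ddd<Addd
dddddddd
dddddddd
k=3  dddddddd
dddddddd
dddddddd
dddddddd
ddd^Addd
dddAAddd
dddddddd
dddddddd
k=4  dddddddd
dddddddd
dddddddd
dddddddd
dddA>ddd
dddAAddd
dddddddd
dddddddd
k=5  dddddddd
dddddddd
dddddddd
dddd^ddd
dddAdddd
dddAAddd
dddddddd
dddddddd
k=6  dddddddd
dddddddd
dddddddd
ddddA>dd
dddAdddd
dddAAddd
dddddddd
dddddddd
k=7  dddddddd
dddddddd
dddddddd
ddddAAdd
dddAdvdd
dddAAddd
dddddddd
dddddddd
k=8  dddddddd
dddddddd
dddddddd
ddddAAdd
dddA<Add
dddAAddd
dddddddd
dddddddd
k=9  dddddddd
dddddddd
dddddddd
dddd^Add
dddAAAdd
dddAAddd
dddddddd
dddddddd
k=10  dddddddd
dddddddd
dddddddd
ddd<dAdd
dddAAAdd
dddAAddd
dddddddd
dddddddd
k=11  dddddddd
dddddddd
ddd^dddd
dddAdAdd
dddAAAdd
dddAAddd
dddddddd
dddddddd
k=12  dddddddd
dddddddd
dddA>ddd
dddAdAdd
dddAAAdd
dddAAddd
dddddddd
dddddddd
k=13  dddddddd
dddddddd
dddAAddd
dddAvAdd
dddAAAdd
dddAAddd
dddddddd
dddddddd
k=14  dddddddd
dddddddd
dddAAddd
ddd<AAdd
dddAAAdd
dddAAddd
dddddddd
dddddddd
k=15  dddddddd
dddddddd
dddAAddd
ddddAAdd
dddvAAdd
dddAAddd
dddddddd
dddddddd
k=16  dddddddd
dddddddd
dddAAddd
ddddAAdd
dddd>Add
dddAAddd
dddddddd
dddddddd
k=17  dddddddd
dddddddd
dddAAddd
dddd^Add
dddddAdd
dddAAddd
dddddddd
dddddddd
k=18  dddddddd
dddddddd
dddAAddd
ddd<dAdd
dddddAdd
dddAAddd
dddddddd
dddddddd
k=19  dddddddd
dddddddd
ddd^Addd
dddAdAdd
dddddAdd
dddAAddd
dddddddd
dddddddd
k=20  dddddddd
dddddddd
dd<dAddd
dddAdAdd
dddddAdd
dddAAddd
dddddddd
dddddddd
k=21  dddddddd
dd^ddddd
ddAdAddd
dddAdAdd
dddddAdd
dddAAddd
dddddddd
dddddddd
k=22  dddddddd
ddA>dddd
ddAdAddd
dddAdAdd
dddddAdd
dddAAddd
dddddddd
dddddddd
k=23  dddddddd
ddAAdddd
ddAvAddd
dddAdAdd
dddddAdd
dddAAddd
dddddddd
dddddddd
k=24  dddddddd
ddAAdddd
dd<AAddd
dddAdAdd
dddddAdd
dddAAddd
dddddddd
dddddddd
k=25  dddddddd
ddAAdddd
dddAAddd
ddvAdAdd
dddddAdd
dddAAddd
dddddddd
dddddddd
k=26  dddddddd
ddAAdddd
dddAAddd
d<AAdAdd
dddddAdd
dddAAddd
dddddddd
dddddddd
k=27  dddddddd
ddAAdddd
d^dAAddd
dAAAdAdd
dddddAdd
dddAAddd
dddddddd
dddddddd
k=28  dddddddd
ddAAdddd
dA>AAddd
dAAAdAdd
dddddAdd
dddAAddd
dddddddd
dddddddd
k=29  dddddddd
ddAAdddd
dAAAAddd
dAvAdAdd
dddddAdd
dddAAddd
dddddddd
dddddddd

3,2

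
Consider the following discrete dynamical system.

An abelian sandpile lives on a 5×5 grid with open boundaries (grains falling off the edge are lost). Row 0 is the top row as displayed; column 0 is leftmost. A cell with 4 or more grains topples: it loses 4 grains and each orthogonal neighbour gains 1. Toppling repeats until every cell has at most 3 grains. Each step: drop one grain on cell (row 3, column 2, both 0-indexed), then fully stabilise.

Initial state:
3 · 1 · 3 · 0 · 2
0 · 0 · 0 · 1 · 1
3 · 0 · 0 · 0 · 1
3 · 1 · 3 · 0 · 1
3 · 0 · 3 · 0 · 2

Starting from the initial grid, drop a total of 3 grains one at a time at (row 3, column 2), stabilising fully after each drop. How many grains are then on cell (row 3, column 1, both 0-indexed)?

2

k=0  3 · 1 · 3 · 0 · 2
0 · 0 · 0 · 1 · 1
3 · 0 · 0 · 0 · 1
3 · 1 · 3 · 0 · 1
3 · 0 · 3 · 0 · 2
k=1  3 · 1 · 3 · 0 · 2
0 · 0 · 0 · 1 · 1
3 · 0 · 1 · 0 · 1
3 · 2 · 1 · 1 · 1
3 · 1 · 0 · 1 · 2
k=2  3 · 1 · 3 · 0 · 2
0 · 0 · 0 · 1 · 1
3 · 0 · 1 · 0 · 1
3 · 2 · 2 · 1 · 1
3 · 1 · 0 · 1 · 2
k=3  3 · 1 · 3 · 0 · 2
0 · 0 · 0 · 1 · 1
3 · 0 · 1 · 0 · 1
3 · 2 · 3 · 1 · 1
3 · 1 · 0 · 1 · 2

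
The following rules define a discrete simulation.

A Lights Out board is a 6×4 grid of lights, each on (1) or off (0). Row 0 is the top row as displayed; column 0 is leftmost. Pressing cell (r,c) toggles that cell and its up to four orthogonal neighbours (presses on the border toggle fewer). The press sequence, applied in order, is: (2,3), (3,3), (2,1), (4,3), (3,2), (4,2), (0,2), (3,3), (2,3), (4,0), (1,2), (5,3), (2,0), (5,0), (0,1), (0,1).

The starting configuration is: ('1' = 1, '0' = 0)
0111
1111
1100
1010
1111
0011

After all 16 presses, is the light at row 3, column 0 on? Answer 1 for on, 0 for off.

1

step 0: 0111
1111
1100
1010
1111
0011
step 1: 0111
1110
1111
1011
1111
0011
step 2: 0111
1110
1110
1000
1110
0011
step 3: 0111
1010
0000
1100
1110
0011
step 4: 0111
1010
0000
1101
1101
0010
step 5: 0111
1010
0010
1010
1111
0010
step 6: 0111
1010
0010
1000
1000
0000
step 7: 0000
1000
0010
1000
1000
0000
step 8: 0000
1000
0011
1011
1001
0000
step 9: 0000
1001
0000
1010
1001
0000
step 10: 0000
1001
0000
0010
0101
1000
step 11: 0010
1110
0010
0010
0101
1000
step 12: 0010
1110
0010
0010
0100
1011
step 13: 0010
0110
1110
1010
0100
1011
step 14: 0010
0110
1110
1010
1100
0111
step 15: 1100
0010
1110
1010
1100
0111
step 16: 0010
0110
1110
1010
1100
0111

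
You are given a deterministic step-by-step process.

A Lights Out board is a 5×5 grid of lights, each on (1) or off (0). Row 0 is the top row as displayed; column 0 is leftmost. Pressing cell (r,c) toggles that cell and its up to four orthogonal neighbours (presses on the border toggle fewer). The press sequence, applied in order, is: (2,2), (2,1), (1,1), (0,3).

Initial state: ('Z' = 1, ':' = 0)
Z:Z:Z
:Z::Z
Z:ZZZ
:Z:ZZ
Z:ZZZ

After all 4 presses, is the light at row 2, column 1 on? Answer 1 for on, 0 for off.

1

k=0  Z:Z:Z
:Z::Z
Z:ZZZ
:Z:ZZ
Z:ZZZ
k=1  Z:Z:Z
:ZZ:Z
ZZ::Z
:ZZZZ
Z:ZZZ
k=2  Z:Z:Z
::Z:Z
::Z:Z
::ZZZ
Z:ZZZ
k=3  ZZZ:Z
ZZ::Z
:ZZ:Z
::ZZZ
Z:ZZZ
k=4  ZZ:Z:
ZZ:ZZ
:ZZ:Z
::ZZZ
Z:ZZZ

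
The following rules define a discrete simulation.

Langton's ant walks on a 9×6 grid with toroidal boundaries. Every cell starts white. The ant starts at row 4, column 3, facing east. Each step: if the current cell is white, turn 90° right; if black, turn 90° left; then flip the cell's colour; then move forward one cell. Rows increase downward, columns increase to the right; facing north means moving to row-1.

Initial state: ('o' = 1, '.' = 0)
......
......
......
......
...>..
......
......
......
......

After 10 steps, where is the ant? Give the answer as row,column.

0) ......
......
......
......
...>..
......
......
......
......
1) ......
......
......
......
...o..
...v..
......
......
......
2) ......
......
......
......
...o..
..<o..
......
......
......
3) ......
......
......
......
..^o..
..oo..
......
......
......
4) ......
......
......
......
..o>..
..oo..
......
......
......
5) ......
......
......
...^..
..o...
..oo..
......
......
......
6) ......
......
......
...o>.
..o...
..oo..
......
......
......
7) ......
......
......
...oo.
..o.v.
..oo..
......
......
......
8) ......
......
......
...oo.
..o<o.
..oo..
......
......
......
9) ......
......
......
...^o.
..ooo.
..oo..
......
......
......
10) ......
......
......
..<.o.
..ooo.
..oo..
......
......
......

3,2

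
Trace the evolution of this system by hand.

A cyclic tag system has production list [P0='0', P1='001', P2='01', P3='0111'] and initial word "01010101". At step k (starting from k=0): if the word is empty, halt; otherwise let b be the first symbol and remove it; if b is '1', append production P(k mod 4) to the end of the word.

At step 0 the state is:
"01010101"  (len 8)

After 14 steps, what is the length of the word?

gen 0: "01010101"  (len 8)
gen 1: "1010101"  (len 7)
gen 2: "010101001"  (len 9)
gen 3: "10101001"  (len 8)
gen 4: "01010010111"  (len 11)
gen 5: "1010010111"  (len 10)
gen 6: "010010111001"  (len 12)
gen 7: "10010111001"  (len 11)
gen 8: "00101110010111"  (len 14)
gen 9: "0101110010111"  (len 13)
gen 10: "101110010111"  (len 12)
gen 11: "0111001011101"  (len 13)
gen 12: "111001011101"  (len 12)
gen 13: "110010111010"  (len 12)
gen 14: "10010111010001"  (len 14)

14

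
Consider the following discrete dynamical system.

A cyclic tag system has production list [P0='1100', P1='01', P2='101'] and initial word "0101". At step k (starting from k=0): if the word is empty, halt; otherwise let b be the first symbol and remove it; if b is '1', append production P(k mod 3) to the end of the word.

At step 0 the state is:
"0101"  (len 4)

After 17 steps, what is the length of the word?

gen 0: "0101"  (len 4)
gen 1: "101"  (len 3)
gen 2: "0101"  (len 4)
gen 3: "101"  (len 3)
gen 4: "011100"  (len 6)
gen 5: "11100"  (len 5)
gen 6: "1100101"  (len 7)
gen 7: "1001011100"  (len 10)
gen 8: "00101110001"  (len 11)
gen 9: "0101110001"  (len 10)
gen 10: "101110001"  (len 9)
gen 11: "0111000101"  (len 10)
gen 12: "111000101"  (len 9)
gen 13: "110001011100"  (len 12)
gen 14: "1000101110001"  (len 13)
gen 15: "000101110001101"  (len 15)
gen 16: "00101110001101"  (len 14)
gen 17: "0101110001101"  (len 13)

13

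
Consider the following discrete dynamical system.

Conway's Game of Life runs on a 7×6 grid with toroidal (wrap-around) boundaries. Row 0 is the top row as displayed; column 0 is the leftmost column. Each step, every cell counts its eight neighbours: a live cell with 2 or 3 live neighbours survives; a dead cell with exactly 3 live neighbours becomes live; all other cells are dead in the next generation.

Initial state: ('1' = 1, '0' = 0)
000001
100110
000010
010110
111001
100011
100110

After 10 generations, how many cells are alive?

0) 000001
100110
000010
010110
111001
100011
100110
1) 100000
000110
001000
010110
001000
001000
100100
2) 000111
000100
001000
010100
011000
011100
010000
3) 001110
001100
001100
010100
100000
100100
110000
4) 000010
010000
010010
010100
111000
100001
110011
5) 010010
000000
110000
000100
001001
001010
010010
6) 000000
110000
000000
111000
001010
011011
011011
7) 001001
000000
001000
011100
000010
000000
011011
8) 111111
000000
011100
011100
001100
000111
111111
9) 000000
000001
010100
000010
010000
000000
000000
10) 000000
000000
000010
001000
000000
000000
000000

2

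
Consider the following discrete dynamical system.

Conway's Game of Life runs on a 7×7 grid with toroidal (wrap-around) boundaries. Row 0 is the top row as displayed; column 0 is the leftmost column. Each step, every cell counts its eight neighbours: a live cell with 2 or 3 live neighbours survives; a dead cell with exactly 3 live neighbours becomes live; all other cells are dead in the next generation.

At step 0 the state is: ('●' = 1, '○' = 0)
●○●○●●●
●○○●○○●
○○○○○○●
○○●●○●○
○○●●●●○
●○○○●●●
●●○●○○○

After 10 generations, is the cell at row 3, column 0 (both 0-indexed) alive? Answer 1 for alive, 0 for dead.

[0] ●○●○●●●
●○○●○○●
○○○○○○●
○○●●○●○
○○●●●●○
●○○○●●●
●●○●○○○
[1] ○○●○●●○
○●○●●○○
●○●●●●●
○○●○○●●
○●●○○○○
●○○○○○○
○○●●○○○
[2] ○●○○○●○
●●○○○○○
●○○○○○○
○○○○○○○
●●●○○○●
○○○●○○○
○●●●●○○
[3] ○○○●●○○
●●○○○○●
●●○○○○○
○○○○○○●
●●●○○○○
○○○○●○○
○●○●●○○
[4] ○●○●●●○
○●●○○○●
○●○○○○○
○○●○○○●
●●○○○○○
●○○○●○○
○○●○○●○
[5] ●●○●●●●
○●○●●●○
○●○○○○○
○○●○○○○
●●○○○○●
●○○○○○●
○●●○○●●
[6] ○○○○○○○
○●○●○○○
○●○●●○○
○○●○○○○
○●○○○○●
○○●○○○○
○○●●○○○
[7] ○○○●○○○
○○○●●○○
○●○●●○○
●●●●○○○
○●●○○○○
○●●●○○○
○○●●○○○
[8] ○○○○○○○
○○○○○○○
●●○○○○○
●○○○●○○
○○○○○○○
○○○○○○○
○●○○●○○
[9] ○○○○○○○
○○○○○○○
●●○○○○○
●●○○○○○
○○○○○○○
○○○○○○○
○○○○○○○
[10] ○○○○○○○
○○○○○○○
●●○○○○○
●●○○○○○
○○○○○○○
○○○○○○○
○○○○○○○

1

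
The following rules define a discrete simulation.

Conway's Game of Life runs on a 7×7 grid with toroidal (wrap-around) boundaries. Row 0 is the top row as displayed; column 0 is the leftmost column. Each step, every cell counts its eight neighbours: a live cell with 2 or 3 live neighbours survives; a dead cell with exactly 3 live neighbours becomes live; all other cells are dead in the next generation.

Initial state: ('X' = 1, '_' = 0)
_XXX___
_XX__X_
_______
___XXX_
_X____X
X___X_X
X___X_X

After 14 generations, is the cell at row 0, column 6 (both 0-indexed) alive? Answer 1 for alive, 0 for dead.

step 0: _XXX___
_XX__X_
_______
___XXX_
_X____X
X___X_X
X___X_X
step 1: ___XXXX
_X_X___
__XX_X_
____XX_
___X__X
_X_____
__X_X_X
step 2: X_____X
______X
__XX_X_
__X__XX
____XX_
X_XX_X_
X_X_X_X
step 3: _X_____
X____XX
__XXXX_
__X___X
_XX____
X_X____
__X_X__
step 4: XX___XX
XXXX_XX
XXXXX__
____XX_
X_XX___
__X____
__XX___
step 5: _____X_
_______
_______
X____XX
_XXXX__
_______
X_XX__X
step 6: ______X
_______
______X
XXXXXXX
XXXXXXX
X___X__
______X
step 7: _______
_______
_XXXX_X
_______
_______
__X_X__
X____XX
step 8: ______X
__XX___
__XX___
__XX___
_______
_____XX
_____XX
step 9: _____XX
__XX___
_X__X__
__XX___
_______
_____XX
X______
step 10: ______X
__XXXX_
_X__X__
__XX___
_______
______X
X______
step 11: ___XXXX
__XXXX_
_X___X_
__XX___
_______
_______
X_____X
step 12: X_X____
__X____
_X___X_
__X____
_______
_______
X___X_X
step 13: X__X__X
__X____
_XX____
_______
_______
_______
XX____X
step 14: __X___X
X_XX___
_XX____
_______
_______
X______
_X____X

1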